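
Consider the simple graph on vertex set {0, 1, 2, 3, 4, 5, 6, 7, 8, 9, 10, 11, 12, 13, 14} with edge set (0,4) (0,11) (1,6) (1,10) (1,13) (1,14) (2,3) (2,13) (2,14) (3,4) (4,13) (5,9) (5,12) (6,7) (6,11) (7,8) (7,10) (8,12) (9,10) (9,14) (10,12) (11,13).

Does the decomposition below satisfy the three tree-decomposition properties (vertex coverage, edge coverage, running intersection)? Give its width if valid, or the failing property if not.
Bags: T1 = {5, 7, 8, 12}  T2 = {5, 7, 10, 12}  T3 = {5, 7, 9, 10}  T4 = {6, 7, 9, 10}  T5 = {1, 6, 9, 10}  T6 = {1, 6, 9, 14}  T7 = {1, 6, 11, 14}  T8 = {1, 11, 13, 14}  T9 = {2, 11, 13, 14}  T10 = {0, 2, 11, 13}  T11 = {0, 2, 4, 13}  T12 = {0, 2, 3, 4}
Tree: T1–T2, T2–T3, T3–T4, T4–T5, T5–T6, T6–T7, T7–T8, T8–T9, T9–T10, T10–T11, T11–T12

Yes; width 3.

Every vertex of G appears in some bag (union = {0, 1, 2, 3, 4, 5, 6, 7, 8, 9, 10, 11, 12, 13, 14}); every edge is covered by a bag; and for each vertex v the set of bags containing v is connected in the bag tree. The decomposition is therefore valid. The largest bag has 4 vertices, so the width is 3.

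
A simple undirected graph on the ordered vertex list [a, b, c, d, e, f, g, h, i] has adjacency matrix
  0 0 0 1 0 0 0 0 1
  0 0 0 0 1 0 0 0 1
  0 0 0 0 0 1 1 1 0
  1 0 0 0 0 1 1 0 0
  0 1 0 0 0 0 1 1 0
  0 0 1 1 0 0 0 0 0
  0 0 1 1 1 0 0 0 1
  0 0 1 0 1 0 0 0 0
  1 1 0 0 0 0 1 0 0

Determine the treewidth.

A width-3 tree decomposition is:
Bags: B1 = {a, b, e, i}  B2 = {a, e, g, i}  B3 = {a, d, e, g}  B4 = {d, e, g, h}  B5 = {c, d, g, h}  B6 = {c, d, f, h}
Tree: B1–B2, B2–B3, B3–B4, B4–B5, B5–B6
Every bag has size at most 4, so the width is 4 − 1 = 3 and tw(G) ≤ 3. For the lower bound: the 4 vertex sets {a,b,i}, {e}, {g}, {c,d,f,h} are disjoint, each induces a connected subgraph, and every pair is joined by at least one edge of G. Contracting each set to a single vertex therefore yields K_{4} as a minor, and since treewidth is minor-monotone, tw(G) ≥ tw(K_{4}) = 3. Combining the bounds, tw(G) = 3.

3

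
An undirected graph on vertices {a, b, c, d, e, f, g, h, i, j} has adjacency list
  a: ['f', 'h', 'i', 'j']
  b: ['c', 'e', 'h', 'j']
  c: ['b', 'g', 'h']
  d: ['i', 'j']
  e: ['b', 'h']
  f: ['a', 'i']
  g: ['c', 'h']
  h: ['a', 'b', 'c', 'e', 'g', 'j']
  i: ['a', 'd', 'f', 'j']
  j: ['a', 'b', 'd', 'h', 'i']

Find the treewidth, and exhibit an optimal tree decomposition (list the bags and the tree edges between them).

Each bag holds 3 vertices, so the decomposition has width 2, which upper-bounds the treewidth. On the other hand G contains the 3-clique {d, i, j}. A clique must lie in a single bag of any decomposition, so no decomposition can have width below 2. The upper and lower bounds meet at 2, so that is the treewidth.

Treewidth 2.
Bags: B1 = {a, h, j}  B2 = {a, i, j}  B3 = {b, h, j}  B4 = {b, c, h}  B5 = {d, i, j}  B6 = {c, g, h}  B7 = {b, e, h}  B8 = {a, f, i}
Tree: B1–B2, B1–B3, B3–B4, B2–B5, B4–B6, B3–B7, B2–B8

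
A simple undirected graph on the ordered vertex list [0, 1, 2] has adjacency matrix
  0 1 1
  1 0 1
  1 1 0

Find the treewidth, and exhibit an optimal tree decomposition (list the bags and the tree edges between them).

Treewidth 2.
Bags: B1 = {0, 1, 2}
Tree: (single bag)

With just one bag of size 3, the width is 3 − 1 = 2, so tw(G) ≤ 2. On the other hand G contains the 3-clique {0, 1, 2}. A clique must lie in a single bag of any decomposition, so no decomposition can have width below 2. Hence tw(G) = 2 exactly.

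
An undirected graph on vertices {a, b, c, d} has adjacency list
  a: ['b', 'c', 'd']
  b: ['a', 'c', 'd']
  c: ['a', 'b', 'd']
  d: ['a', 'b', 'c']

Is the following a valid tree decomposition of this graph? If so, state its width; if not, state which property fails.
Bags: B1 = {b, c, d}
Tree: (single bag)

A tree decomposition must satisfy three properties: every vertex lies in some bag; for every edge, both endpoints lie together in some bag; and for every vertex, the bags containing it form a connected subtree. Here vertex a appears in no bag, so the decomposition is invalid.

No — vertex a appears in no bag.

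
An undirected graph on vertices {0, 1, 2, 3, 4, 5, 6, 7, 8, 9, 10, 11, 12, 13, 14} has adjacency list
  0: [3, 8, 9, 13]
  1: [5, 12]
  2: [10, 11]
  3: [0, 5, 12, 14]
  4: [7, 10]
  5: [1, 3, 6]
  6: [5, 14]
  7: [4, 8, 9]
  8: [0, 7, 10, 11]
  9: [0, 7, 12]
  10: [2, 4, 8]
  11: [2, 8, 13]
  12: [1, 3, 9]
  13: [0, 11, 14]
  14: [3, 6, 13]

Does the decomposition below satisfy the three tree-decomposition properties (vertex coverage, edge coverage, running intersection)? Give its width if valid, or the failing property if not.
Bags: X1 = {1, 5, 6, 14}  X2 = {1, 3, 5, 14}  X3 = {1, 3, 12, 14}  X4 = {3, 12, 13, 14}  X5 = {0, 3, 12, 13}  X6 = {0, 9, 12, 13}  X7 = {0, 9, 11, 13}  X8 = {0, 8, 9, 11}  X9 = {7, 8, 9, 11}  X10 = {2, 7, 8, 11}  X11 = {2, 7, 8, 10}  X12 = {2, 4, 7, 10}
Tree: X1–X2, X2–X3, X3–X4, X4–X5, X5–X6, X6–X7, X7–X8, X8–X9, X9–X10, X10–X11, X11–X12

Yes; width 3.

Checking the three conditions: (i) the bags cover all of {0, 1, 2, 3, 4, 5, 6, 7, 8, 9, 10, 11, 12, 13, 14}; (ii) for each edge, some bag contains both endpoints; (iii) the bags containing any fixed vertex form a subtree. All hold, so the decomposition is valid with width 4 − 1 = 3.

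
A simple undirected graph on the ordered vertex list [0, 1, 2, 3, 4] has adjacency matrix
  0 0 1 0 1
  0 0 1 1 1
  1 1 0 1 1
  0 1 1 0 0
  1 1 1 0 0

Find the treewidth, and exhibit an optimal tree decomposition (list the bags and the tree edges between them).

Each bag holds 3 vertices, so the decomposition has width 2, which upper-bounds the treewidth. Conversely, {0, 2, 4} is a clique of size 3, and the vertices of any clique must share a bag in every tree decomposition; so some bag has ≥ 3 vertices and tw(G) ≥ 2. Hence tw(G) = 2 exactly.

Treewidth 2.
One optimal decomposition is:
Bags: B1 = {1, 2, 3}  B2 = {1, 2, 4}  B3 = {0, 2, 4}
Tree: B1–B2, B2–B3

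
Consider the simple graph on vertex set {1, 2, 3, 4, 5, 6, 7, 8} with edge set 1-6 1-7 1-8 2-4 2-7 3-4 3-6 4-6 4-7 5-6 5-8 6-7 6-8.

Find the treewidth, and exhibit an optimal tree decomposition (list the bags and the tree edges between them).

Every bag has size at most 3, so the width is 3 − 1 = 2 and tw(G) ≤ 2. Conversely, {2, 4, 7} is a clique of size 3, and the vertices of any clique must share a bag in every tree decomposition; so some bag has ≥ 3 vertices and tw(G) ≥ 2. Combining the bounds, tw(G) = 2.

Treewidth 2.
Bags: B1 = {1, 6, 8}  B2 = {1, 6, 7}  B3 = {4, 6, 7}  B4 = {2, 4, 7}  B5 = {3, 4, 6}  B6 = {5, 6, 8}
Tree: B1–B2, B2–B3, B3–B4, B3–B5, B1–B6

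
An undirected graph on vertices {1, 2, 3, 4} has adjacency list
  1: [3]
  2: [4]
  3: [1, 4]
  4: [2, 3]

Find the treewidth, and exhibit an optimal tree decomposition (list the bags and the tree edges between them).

Every bag has size at most 2, so the width is 2 − 1 = 1 and tw(G) ≤ 1. G has an edge, so its treewidth is at least 1. Combining the bounds, tw(G) = 1.

Treewidth 1.
One optimal decomposition is:
Bags: B1 = {3, 4}  B2 = {2, 4}  B3 = {1, 3}
Tree: B1–B2, B1–B3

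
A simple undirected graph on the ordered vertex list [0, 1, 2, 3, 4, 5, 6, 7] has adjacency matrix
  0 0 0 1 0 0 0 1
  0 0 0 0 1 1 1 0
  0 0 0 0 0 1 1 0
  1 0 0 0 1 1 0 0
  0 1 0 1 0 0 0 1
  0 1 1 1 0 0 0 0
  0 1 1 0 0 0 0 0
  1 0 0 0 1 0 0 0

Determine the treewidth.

A width-2 tree decomposition is:
Bags: B1 = {2, 5, 6}  B2 = {1, 5, 6}  B3 = {1, 3, 5}  B4 = {1, 3, 4}  B5 = {0, 3, 4}  B6 = {0, 4, 7}
Tree: B1–B2, B2–B3, B3–B4, B4–B5, B5–B6
Each bag holds 3 vertices, so the decomposition has width 2, which upper-bounds the treewidth. The edges 2–6–1–5–2 form a cycle, so G is not a tree and its treewidth is at least 2. Combining the bounds, tw(G) = 2.

2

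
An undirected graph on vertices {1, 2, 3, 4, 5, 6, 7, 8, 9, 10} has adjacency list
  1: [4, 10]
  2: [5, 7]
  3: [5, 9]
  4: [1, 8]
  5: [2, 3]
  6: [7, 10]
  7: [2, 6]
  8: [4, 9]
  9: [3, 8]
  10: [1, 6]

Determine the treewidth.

2

A width-2 tree decomposition is:
Bags: B1 = {4, 8, 9}  B2 = {1, 4, 9}  B3 = {1, 9, 10}  B4 = {6, 9, 10}  B5 = {6, 7, 9}  B6 = {2, 7, 9}  B7 = {2, 5, 9}  B8 = {3, 5, 9}
Tree: B1–B2, B2–B3, B3–B4, B4–B5, B5–B6, B6–B7, B7–B8
The largest bag has 3 vertices, giving width 2; this decomposition certifies tw(G) ≤ 2. For the lower bound, G contains the cycle 9–8–4–1–10–6–7–2–5–3–9, so G is not a forest; only forests have treewidth ≤ 1, hence tw(G) ≥ 2. The upper and lower bounds meet at 2, so that is the treewidth.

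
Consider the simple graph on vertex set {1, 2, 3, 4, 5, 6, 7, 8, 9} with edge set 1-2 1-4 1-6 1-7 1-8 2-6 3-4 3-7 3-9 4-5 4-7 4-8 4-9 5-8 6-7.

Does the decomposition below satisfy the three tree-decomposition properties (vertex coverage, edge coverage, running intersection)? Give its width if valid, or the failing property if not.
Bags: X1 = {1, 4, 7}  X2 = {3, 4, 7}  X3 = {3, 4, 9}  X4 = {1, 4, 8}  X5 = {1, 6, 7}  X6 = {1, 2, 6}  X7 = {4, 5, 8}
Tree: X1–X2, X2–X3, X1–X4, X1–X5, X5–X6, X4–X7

Yes; width 2.

Checking the three conditions: (i) the bags cover all of {1, 2, 3, 4, 5, 6, 7, 8, 9}; (ii) for each edge, some bag contains both endpoints; (iii) the bags containing any fixed vertex form a subtree. All hold, so the decomposition is valid with width 3 − 1 = 2.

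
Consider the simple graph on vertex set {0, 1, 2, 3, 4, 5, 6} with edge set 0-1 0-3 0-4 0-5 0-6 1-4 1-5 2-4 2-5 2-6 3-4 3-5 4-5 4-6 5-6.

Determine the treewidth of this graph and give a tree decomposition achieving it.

Every bag has size at most 4, so the width is 4 − 1 = 3 and tw(G) ≤ 3. For the lower bound, the 4 vertices {0, 1, 4, 5} are pairwise adjacent, and any tree decomposition puts a clique entirely inside one bag — forcing width ≥ 3. The upper and lower bounds meet at 3, so that is the treewidth.

Treewidth 3.
Bags: B1 = {0, 3, 4, 5}  B2 = {0, 1, 4, 5}  B3 = {0, 4, 5, 6}  B4 = {2, 4, 5, 6}
Tree: B1–B2, B1–B3, B3–B4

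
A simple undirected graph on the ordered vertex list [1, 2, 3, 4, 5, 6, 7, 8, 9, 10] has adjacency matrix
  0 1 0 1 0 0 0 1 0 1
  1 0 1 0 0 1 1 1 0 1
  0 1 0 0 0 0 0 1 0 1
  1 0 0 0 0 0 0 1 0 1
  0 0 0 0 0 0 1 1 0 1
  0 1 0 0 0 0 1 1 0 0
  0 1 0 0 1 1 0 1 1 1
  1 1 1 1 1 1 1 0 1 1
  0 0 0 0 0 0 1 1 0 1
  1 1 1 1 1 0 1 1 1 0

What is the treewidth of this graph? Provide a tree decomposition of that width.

Treewidth 3.
One optimal decomposition is:
Bags: B1 = {2, 7, 8, 10}  B2 = {7, 8, 9, 10}  B3 = {1, 2, 8, 10}  B4 = {2, 6, 7, 8}  B5 = {5, 7, 8, 10}  B6 = {1, 4, 8, 10}  B7 = {2, 3, 8, 10}
Tree: B1–B2, B1–B3, B1–B4, B1–B5, B3–B6, B3–B7

Every bag has size at most 4, so the width is 4 − 1 = 3 and tw(G) ≤ 3. For the lower bound, the 4 vertices {7, 8, 9, 10} are pairwise adjacent, and any tree decomposition puts a clique entirely inside one bag — forcing width ≥ 3. The upper and lower bounds meet at 3, so that is the treewidth.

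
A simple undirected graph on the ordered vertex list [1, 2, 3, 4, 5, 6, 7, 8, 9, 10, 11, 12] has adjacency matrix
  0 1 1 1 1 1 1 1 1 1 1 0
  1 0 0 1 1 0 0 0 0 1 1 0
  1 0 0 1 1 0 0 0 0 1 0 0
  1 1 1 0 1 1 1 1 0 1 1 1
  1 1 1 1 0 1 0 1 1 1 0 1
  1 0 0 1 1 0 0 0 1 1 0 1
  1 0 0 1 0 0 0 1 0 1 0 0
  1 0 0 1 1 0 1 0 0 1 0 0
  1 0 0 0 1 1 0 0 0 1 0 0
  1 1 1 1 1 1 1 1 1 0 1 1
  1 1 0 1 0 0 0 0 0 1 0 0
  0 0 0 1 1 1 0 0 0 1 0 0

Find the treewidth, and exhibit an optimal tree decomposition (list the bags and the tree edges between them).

Treewidth 4.
One optimal decomposition is:
Bags: B1 = {1, 4, 5, 8, 10}  B2 = {1, 4, 7, 8, 10}  B3 = {1, 2, 4, 5, 10}  B4 = {1, 2, 4, 10, 11}  B5 = {1, 4, 5, 6, 10}  B6 = {4, 5, 6, 10, 12}  B7 = {1, 5, 6, 9, 10}  B8 = {1, 3, 4, 5, 10}
Tree: B1–B2, B1–B3, B3–B4, B1–B5, B5–B6, B5–B7, B5–B8

Each bag holds 5 vertices, so the decomposition has width 4, which upper-bounds the treewidth. On the other hand G contains the 5-clique {1, 5, 6, 9, 10}. A clique must lie in a single bag of any decomposition, so no decomposition can have width below 4. Therefore the treewidth is 4.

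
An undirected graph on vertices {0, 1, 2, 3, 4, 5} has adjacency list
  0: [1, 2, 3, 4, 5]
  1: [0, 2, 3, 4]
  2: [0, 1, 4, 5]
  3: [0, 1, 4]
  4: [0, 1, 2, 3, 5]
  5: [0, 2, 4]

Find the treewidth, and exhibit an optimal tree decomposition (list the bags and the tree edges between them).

Treewidth 3.
Bags: B1 = {0, 2, 4, 5}  B2 = {0, 1, 2, 4}  B3 = {0, 1, 3, 4}
Tree: B1–B2, B2–B3

The largest bag has 4 vertices, giving width 3; this decomposition certifies tw(G) ≤ 3. On the other hand G contains the 4-clique {0, 1, 2, 4}. A clique must lie in a single bag of any decomposition, so no decomposition can have width below 3. Therefore the treewidth is 3.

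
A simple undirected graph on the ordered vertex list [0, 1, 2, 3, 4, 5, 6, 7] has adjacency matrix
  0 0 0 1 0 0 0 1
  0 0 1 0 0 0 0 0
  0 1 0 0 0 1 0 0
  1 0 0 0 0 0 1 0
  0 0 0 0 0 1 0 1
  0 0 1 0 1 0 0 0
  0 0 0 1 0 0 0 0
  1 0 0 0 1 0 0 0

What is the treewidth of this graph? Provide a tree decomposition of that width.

Treewidth 1.
One optimal decomposition is:
Bags: B1 = {3, 6}  B2 = {0, 3}  B3 = {0, 7}  B4 = {4, 7}  B5 = {4, 5}  B6 = {2, 5}  B7 = {1, 2}
Tree: B1–B2, B2–B3, B3–B4, B4–B5, B5–B6, B6–B7

Each bag holds 2 vertices, so the decomposition has width 1, which upper-bounds the treewidth. G has an edge, so its treewidth is at least 1. The upper and lower bounds meet at 1, so that is the treewidth.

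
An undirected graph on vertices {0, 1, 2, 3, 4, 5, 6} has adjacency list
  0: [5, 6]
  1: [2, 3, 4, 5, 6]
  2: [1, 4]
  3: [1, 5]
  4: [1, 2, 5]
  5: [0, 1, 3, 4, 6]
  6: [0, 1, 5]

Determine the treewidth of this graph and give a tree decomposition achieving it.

The largest bag has 3 vertices, giving width 2; this decomposition certifies tw(G) ≤ 2. For the lower bound, the 3 vertices {0, 5, 6} are pairwise adjacent, and any tree decomposition puts a clique entirely inside one bag — forcing width ≥ 2. The upper and lower bounds meet at 2, so that is the treewidth.

Treewidth 2.
One such decomposition:
Bags: B1 = {1, 5, 6}  B2 = {1, 3, 5}  B3 = {1, 4, 5}  B4 = {1, 2, 4}  B5 = {0, 5, 6}
Tree: B1–B2, B1–B3, B3–B4, B1–B5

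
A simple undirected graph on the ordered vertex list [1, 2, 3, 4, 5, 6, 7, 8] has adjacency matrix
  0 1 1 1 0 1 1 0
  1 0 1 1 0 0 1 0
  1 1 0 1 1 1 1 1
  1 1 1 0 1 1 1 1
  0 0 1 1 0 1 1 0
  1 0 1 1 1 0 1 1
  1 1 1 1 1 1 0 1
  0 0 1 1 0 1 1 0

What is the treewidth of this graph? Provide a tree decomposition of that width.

Treewidth 4.
One optimal decomposition is:
Bags: B1 = {3, 4, 5, 6, 7}  B2 = {1, 3, 4, 6, 7}  B3 = {1, 2, 3, 4, 7}  B4 = {3, 4, 6, 7, 8}
Tree: B1–B2, B2–B3, B1–B4

Each bag holds 5 vertices, so the decomposition has width 4, which upper-bounds the treewidth. Conversely, {1, 2, 3, 4, 7} is a clique of size 5, and the vertices of any clique must share a bag in every tree decomposition; so some bag has ≥ 5 vertices and tw(G) ≥ 4. Therefore the treewidth is 4.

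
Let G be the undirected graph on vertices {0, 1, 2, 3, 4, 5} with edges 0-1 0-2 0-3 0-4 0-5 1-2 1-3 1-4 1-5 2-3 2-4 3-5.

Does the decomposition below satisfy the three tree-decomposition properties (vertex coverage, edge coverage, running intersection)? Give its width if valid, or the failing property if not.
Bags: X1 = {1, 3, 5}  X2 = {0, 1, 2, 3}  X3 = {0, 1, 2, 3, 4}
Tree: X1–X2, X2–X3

No — edge (0,5) lies in no bag.

A tree decomposition must satisfy three properties: every vertex lies in some bag; for every edge, both endpoints lie together in some bag; and for every vertex, the bags containing it form a connected subtree. Here edge (0,5) lies in no bag, so the decomposition is invalid.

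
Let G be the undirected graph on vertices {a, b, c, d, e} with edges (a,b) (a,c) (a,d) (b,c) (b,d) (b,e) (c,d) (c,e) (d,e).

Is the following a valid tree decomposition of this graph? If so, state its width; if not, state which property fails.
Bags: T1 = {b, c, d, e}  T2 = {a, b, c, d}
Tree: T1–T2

Yes; width 3.

Checking the three conditions: (i) the bags cover all of {a, b, c, d, e}; (ii) for each edge, some bag contains both endpoints; (iii) the bags containing any fixed vertex form a subtree. All hold, so the decomposition is valid with width 4 − 1 = 3.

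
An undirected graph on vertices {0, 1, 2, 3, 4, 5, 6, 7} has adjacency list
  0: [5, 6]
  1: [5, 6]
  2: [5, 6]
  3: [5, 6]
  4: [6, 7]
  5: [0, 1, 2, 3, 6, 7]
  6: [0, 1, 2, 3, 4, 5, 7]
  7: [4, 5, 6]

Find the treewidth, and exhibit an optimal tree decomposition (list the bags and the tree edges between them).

Treewidth 2.
One optimal decomposition is:
Bags: B1 = {5, 6, 7}  B2 = {4, 6, 7}  B3 = {0, 5, 6}  B4 = {1, 5, 6}  B5 = {3, 5, 6}  B6 = {2, 5, 6}
Tree: B1–B2, B1–B3, B3–B4, B1–B5, B1–B6

Each bag holds 3 vertices, so the decomposition has width 2, which upper-bounds the treewidth. Conversely, {4, 6, 7} is a clique of size 3, and the vertices of any clique must share a bag in every tree decomposition; so some bag has ≥ 3 vertices and tw(G) ≥ 2. Combining the bounds, tw(G) = 2.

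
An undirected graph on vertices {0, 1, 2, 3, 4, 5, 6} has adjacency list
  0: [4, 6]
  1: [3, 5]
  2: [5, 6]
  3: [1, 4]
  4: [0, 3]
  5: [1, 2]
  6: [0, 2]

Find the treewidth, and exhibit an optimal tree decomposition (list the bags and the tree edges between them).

The largest bag has 3 vertices, giving width 2; this decomposition certifies tw(G) ≤ 2. The edges 1–5–2–6–0–4–3–1 form a cycle, so G is not a tree and its treewidth is at least 2. Therefore the treewidth is 2.

Treewidth 2.
One such decomposition:
Bags: B1 = {1, 2, 5}  B2 = {1, 2, 6}  B3 = {0, 1, 6}  B4 = {0, 1, 4}  B5 = {1, 3, 4}
Tree: B1–B2, B2–B3, B3–B4, B4–B5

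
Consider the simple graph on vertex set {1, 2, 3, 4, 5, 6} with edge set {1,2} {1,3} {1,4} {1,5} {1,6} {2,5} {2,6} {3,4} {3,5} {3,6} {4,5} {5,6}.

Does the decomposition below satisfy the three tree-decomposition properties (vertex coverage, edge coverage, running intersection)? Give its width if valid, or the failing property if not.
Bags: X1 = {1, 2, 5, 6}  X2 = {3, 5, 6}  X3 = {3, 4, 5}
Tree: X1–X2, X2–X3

A tree decomposition must satisfy three properties: every vertex lies in some bag; for every edge, both endpoints lie together in some bag; and for every vertex, the bags containing it form a connected subtree. Here edge (1,3) lies in no bag, so the decomposition is invalid.

No — edge (1,3) lies in no bag.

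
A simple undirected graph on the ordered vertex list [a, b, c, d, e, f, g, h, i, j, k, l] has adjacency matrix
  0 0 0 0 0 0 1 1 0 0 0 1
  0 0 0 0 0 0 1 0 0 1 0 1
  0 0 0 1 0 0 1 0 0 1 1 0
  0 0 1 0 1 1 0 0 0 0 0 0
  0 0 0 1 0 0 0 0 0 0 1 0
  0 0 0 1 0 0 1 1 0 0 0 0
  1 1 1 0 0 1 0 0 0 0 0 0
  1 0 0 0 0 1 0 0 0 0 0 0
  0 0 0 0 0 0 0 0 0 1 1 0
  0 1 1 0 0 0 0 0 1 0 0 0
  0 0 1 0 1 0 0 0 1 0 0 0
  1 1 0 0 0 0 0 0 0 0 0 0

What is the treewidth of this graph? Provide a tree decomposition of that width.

Treewidth 3.
One such decomposition:
Bags: B1 = {e, i, j, k}  B2 = {c, e, j, k}  B3 = {c, d, e, j}  B4 = {b, c, d, j}  B5 = {b, c, d, g}  B6 = {b, d, f, g}  B7 = {b, f, g, l}  B8 = {a, f, g, l}  B9 = {a, f, h, l}
Tree: B1–B2, B2–B3, B3–B4, B4–B5, B5–B6, B6–B7, B7–B8, B8–B9

The largest bag has 4 vertices, giving width 3; this decomposition certifies tw(G) ≤ 3. For the lower bound: the 4 vertex sets {e,i,k}, {j}, {c}, {b,d,f,g} are disjoint, each induces a connected subgraph, and every pair is joined by at least one edge of G. Contracting each set to a single vertex therefore yields K_{4} as a minor, and since treewidth is minor-monotone, tw(G) ≥ tw(K_{4}) = 3. The upper and lower bounds meet at 3, so that is the treewidth.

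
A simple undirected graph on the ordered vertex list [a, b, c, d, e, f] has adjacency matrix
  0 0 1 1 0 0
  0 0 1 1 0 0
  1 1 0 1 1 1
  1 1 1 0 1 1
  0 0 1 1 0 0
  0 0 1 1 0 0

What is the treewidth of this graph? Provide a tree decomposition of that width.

Treewidth 2.
One optimal decomposition is:
Bags: B1 = {c, d, e}  B2 = {a, c, d}  B3 = {b, c, d}  B4 = {c, d, f}
Tree: B1–B2, B2–B3, B2–B4

Every bag has size at most 3, so the width is 3 − 1 = 2 and tw(G) ≤ 2. On the other hand G contains the 3-clique {c, d, e}. A clique must lie in a single bag of any decomposition, so no decomposition can have width below 2. The upper and lower bounds meet at 2, so that is the treewidth.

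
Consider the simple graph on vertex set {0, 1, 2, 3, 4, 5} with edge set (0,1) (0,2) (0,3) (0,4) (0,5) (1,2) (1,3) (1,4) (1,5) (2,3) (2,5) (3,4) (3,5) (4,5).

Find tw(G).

4

A width-4 tree decomposition is:
Bags: B1 = {0, 1, 3, 4, 5}  B2 = {0, 1, 2, 3, 5}
Tree: B1–B2
The largest bag has 5 vertices, giving width 4; this decomposition certifies tw(G) ≤ 4. On the other hand G contains the 5-clique {0, 1, 2, 3, 5}. A clique must lie in a single bag of any decomposition, so no decomposition can have width below 4. Hence tw(G) = 4 exactly.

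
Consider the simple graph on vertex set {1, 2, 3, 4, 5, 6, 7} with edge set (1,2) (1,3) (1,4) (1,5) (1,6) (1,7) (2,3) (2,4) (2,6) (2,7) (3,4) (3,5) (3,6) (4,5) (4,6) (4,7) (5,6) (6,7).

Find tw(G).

4

A width-4 tree decomposition is:
Bags: B1 = {1, 2, 3, 4, 6}  B2 = {1, 3, 4, 5, 6}  B3 = {1, 2, 4, 6, 7}
Tree: B1–B2, B1–B3
Every bag has size at most 5, so the width is 5 − 1 = 4 and tw(G) ≤ 4. On the other hand G contains the 5-clique {1, 2, 3, 4, 6}. A clique must lie in a single bag of any decomposition, so no decomposition can have width below 4. The upper and lower bounds meet at 4, so that is the treewidth.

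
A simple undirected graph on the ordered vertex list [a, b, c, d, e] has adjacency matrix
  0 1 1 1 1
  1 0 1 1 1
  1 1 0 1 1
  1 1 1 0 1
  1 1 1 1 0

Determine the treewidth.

4

A width-4 tree decomposition is:
Bags: B1 = {a, b, c, d, e}
Tree: (single bag)
A single bag containing all 5 vertices is trivially a valid decomposition of width 4. For the lower bound, the 5 vertices {a, b, c, d, e} are pairwise adjacent, and any tree decomposition puts a clique entirely inside one bag — forcing width ≥ 4. Therefore the treewidth is 4.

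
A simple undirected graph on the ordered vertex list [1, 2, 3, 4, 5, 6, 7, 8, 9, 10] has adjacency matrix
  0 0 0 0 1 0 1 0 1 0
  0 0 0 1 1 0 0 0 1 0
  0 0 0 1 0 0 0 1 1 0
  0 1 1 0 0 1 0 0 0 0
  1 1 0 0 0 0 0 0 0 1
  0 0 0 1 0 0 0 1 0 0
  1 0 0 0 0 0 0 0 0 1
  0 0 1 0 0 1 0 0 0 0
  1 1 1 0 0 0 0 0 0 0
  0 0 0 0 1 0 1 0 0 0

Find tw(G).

A width-2 tree decomposition is:
Bags: B1 = {4, 6, 8}  B2 = {3, 4, 8}  B3 = {2, 3, 4}  B4 = {2, 3, 9}  B5 = {2, 5, 9}  B6 = {1, 5, 9}  B7 = {1, 5, 10}  B8 = {1, 7, 10}
Tree: B1–B2, B2–B3, B3–B4, B4–B5, B5–B6, B6–B7, B7–B8
Each bag holds 3 vertices, so the decomposition has width 2, which upper-bounds the treewidth. The edges 6–8–3–4–6 form a cycle, so G is not a tree and its treewidth is at least 2. Therefore the treewidth is 2.

2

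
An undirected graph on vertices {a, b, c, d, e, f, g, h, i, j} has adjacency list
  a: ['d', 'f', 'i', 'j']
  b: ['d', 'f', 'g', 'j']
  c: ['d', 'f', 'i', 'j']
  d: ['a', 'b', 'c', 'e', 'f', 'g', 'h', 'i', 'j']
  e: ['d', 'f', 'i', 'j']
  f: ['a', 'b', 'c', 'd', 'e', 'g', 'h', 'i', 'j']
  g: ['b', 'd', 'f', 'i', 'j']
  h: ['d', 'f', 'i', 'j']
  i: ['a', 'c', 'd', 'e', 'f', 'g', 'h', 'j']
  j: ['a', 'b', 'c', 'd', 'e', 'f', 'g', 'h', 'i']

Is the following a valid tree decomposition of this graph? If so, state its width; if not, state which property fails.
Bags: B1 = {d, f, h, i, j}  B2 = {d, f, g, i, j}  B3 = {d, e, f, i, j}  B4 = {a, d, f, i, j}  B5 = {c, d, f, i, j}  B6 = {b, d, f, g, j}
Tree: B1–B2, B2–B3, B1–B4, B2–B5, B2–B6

Vertex coverage: the bags together contain {a, b, c, d, e, f, g, h, i, j}, the full vertex set. Edge coverage: each edge of G has both endpoints in at least one bag. Running intersection: for every vertex, the bags containing it form a connected subtree. All three properties hold, so this is a valid tree decomposition of width max|bag| − 1 = 4, and hence tw(G) ≤ 4.

Yes; width 4.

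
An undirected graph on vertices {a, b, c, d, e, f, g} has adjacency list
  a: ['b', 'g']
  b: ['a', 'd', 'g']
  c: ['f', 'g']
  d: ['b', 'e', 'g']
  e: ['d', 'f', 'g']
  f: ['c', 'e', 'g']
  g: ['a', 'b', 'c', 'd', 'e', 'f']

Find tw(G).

2

A width-2 tree decomposition is:
Bags: B1 = {a, b, g}  B2 = {b, d, g}  B3 = {d, e, g}  B4 = {e, f, g}  B5 = {c, f, g}
Tree: B1–B2, B2–B3, B3–B4, B4–B5
The largest bag has 3 vertices, giving width 2; this decomposition certifies tw(G) ≤ 2. Conversely, {d, e, g} is a clique of size 3, and the vertices of any clique must share a bag in every tree decomposition; so some bag has ≥ 3 vertices and tw(G) ≥ 2. Therefore the treewidth is 2.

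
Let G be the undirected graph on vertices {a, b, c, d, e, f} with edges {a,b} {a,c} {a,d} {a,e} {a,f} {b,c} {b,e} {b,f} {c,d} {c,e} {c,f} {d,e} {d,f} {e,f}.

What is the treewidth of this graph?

4

A width-4 tree decomposition is:
Bags: B1 = {a, c, d, e, f}  B2 = {a, b, c, e, f}
Tree: B1–B2
The largest bag has 5 vertices, giving width 4; this decomposition certifies tw(G) ≤ 4. Conversely, {a, c, d, e, f} is a clique of size 5, and the vertices of any clique must share a bag in every tree decomposition; so some bag has ≥ 5 vertices and tw(G) ≥ 4. Hence tw(G) = 4 exactly.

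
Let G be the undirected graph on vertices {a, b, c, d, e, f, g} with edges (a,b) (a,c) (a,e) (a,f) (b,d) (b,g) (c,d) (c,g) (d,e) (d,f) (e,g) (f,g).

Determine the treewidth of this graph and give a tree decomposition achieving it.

Every bag has size at most 4, so the width is 4 − 1 = 3 and tw(G) ≤ 3. For the lower bound: the 4 vertex sets {a,c}, {d,f}, {g}, {b} are disjoint, each induces a connected subgraph, and every pair is joined by at least one edge of G. Contracting each set to a single vertex therefore yields K_{4} as a minor, and since treewidth is minor-monotone, tw(G) ≥ tw(K_{4}) = 3. Therefore the treewidth is 3.

Treewidth 3.
One such decomposition:
Bags: B1 = {a, c, d, g}  B2 = {a, d, f, g}  B3 = {a, b, d, g}  B4 = {a, d, e, g}
Tree: B1–B2, B2–B3, B3–B4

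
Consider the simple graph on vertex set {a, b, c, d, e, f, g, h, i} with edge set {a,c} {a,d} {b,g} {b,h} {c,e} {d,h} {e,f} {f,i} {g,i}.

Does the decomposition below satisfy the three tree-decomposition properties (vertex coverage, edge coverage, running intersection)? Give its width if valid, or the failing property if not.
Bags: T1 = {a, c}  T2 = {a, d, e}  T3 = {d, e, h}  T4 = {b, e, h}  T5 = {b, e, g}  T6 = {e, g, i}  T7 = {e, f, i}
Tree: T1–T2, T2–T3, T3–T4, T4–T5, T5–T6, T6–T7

A tree decomposition must satisfy three properties: every vertex lies in some bag; for every edge, both endpoints lie together in some bag; and for every vertex, the bags containing it form a connected subtree. Here edge (e,c) lies in no bag, so the decomposition is invalid.

No — edge (e,c) lies in no bag.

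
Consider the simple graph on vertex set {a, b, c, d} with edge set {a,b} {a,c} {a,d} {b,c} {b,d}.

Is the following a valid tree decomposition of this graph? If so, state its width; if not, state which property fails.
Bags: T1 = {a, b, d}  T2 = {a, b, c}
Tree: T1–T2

Yes; width 2.

Checking the three conditions: (i) the bags cover all of {a, b, c, d}; (ii) for each edge, some bag contains both endpoints; (iii) the bags containing any fixed vertex form a subtree. All hold, so the decomposition is valid with width 3 − 1 = 2.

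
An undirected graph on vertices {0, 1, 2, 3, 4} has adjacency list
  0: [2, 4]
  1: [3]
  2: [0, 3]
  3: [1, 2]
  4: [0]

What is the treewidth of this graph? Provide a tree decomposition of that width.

Each bag holds 2 vertices, so the decomposition has width 1, which upper-bounds the treewidth. Since G has at least one edge (e.g. 4–0), it is not an edgeless graph, so tw(G) ≥ 1. The upper and lower bounds meet at 1, so that is the treewidth.

Treewidth 1.
One optimal decomposition is:
Bags: B1 = {0, 4}  B2 = {0, 2}  B3 = {2, 3}  B4 = {1, 3}
Tree: B1–B2, B2–B3, B3–B4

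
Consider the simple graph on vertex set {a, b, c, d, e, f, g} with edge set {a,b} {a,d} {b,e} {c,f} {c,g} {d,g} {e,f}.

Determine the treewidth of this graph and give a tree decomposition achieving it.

Each bag holds 3 vertices, so the decomposition has width 2, which upper-bounds the treewidth. The edges c–g–d–a–b–e–f–c form a cycle, so G is not a tree and its treewidth is at least 2. Hence tw(G) = 2 exactly.

Treewidth 2.
One such decomposition:
Bags: B1 = {c, d, g}  B2 = {a, c, d}  B3 = {a, b, c}  B4 = {b, c, e}  B5 = {c, e, f}
Tree: B1–B2, B2–B3, B3–B4, B4–B5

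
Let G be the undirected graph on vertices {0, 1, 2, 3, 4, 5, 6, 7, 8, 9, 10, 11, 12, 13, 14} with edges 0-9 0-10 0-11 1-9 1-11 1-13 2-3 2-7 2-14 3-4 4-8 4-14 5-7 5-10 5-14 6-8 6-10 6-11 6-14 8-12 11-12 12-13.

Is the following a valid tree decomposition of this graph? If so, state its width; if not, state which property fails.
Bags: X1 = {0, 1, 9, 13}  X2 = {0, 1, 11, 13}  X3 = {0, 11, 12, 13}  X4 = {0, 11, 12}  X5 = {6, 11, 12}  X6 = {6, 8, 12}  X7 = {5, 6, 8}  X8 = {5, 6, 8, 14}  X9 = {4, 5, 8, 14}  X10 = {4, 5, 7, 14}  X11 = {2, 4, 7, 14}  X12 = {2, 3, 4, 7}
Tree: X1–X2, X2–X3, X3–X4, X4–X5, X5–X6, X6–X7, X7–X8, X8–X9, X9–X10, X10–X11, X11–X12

No — vertex 10 appears in no bag.

A tree decomposition must satisfy three properties: every vertex lies in some bag; for every edge, both endpoints lie together in some bag; and for every vertex, the bags containing it form a connected subtree. Here vertex 10 appears in no bag, so the decomposition is invalid.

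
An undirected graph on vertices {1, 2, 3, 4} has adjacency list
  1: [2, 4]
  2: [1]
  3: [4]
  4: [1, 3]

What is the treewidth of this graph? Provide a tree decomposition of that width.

Treewidth 1.
Bags: B1 = {3, 4}  B2 = {1, 4}  B3 = {1, 2}
Tree: B1–B2, B2–B3

The largest bag has 2 vertices, giving width 1; this decomposition certifies tw(G) ≤ 1. Since G has at least one edge (e.g. 3–4), it is not an edgeless graph, so tw(G) ≥ 1. Hence tw(G) = 1 exactly.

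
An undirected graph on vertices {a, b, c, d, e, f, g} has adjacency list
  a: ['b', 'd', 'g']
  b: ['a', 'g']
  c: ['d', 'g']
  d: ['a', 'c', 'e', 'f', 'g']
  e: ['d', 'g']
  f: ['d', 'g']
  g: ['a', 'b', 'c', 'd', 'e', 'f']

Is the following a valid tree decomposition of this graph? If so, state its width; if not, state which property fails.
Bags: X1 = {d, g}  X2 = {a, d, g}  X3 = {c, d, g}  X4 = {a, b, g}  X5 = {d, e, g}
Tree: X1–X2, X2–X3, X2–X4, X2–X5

A tree decomposition must satisfy three properties: every vertex lies in some bag; for every edge, both endpoints lie together in some bag; and for every vertex, the bags containing it form a connected subtree. Here vertex f appears in no bag, so the decomposition is invalid.

No — vertex f appears in no bag.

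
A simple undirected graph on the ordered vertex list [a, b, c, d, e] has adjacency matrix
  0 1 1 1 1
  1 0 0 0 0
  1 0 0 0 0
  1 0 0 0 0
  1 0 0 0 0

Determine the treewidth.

A width-1 tree decomposition is:
Bags: B1 = {a, b}  B2 = {a, c}  B3 = {a, d}  B4 = {a, e}
Tree: B1–B2, B1–B3, B3–B4
The largest bag has 2 vertices, giving width 1; this decomposition certifies tw(G) ≤ 1. Since G has at least one edge (e.g. b–a), it is not an edgeless graph, so tw(G) ≥ 1. Combining the bounds, tw(G) = 1.

1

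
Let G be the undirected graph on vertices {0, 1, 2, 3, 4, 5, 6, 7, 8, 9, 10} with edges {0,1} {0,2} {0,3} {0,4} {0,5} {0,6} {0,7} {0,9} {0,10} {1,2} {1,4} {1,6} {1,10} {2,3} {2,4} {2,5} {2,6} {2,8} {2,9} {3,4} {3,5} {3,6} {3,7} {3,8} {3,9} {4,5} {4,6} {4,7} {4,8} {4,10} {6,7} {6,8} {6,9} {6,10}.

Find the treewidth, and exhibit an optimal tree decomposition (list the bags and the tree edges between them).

Treewidth 4.
Bags: B1 = {0, 2, 3, 4, 6}  B2 = {0, 1, 2, 4, 6}  B3 = {0, 2, 3, 4, 5}  B4 = {2, 3, 4, 6, 8}  B5 = {0, 2, 3, 6, 9}  B6 = {0, 1, 4, 6, 10}  B7 = {0, 3, 4, 6, 7}
Tree: B1–B2, B1–B3, B1–B4, B1–B5, B2–B6, B1–B7

Each bag holds 5 vertices, so the decomposition has width 4, which upper-bounds the treewidth. For the lower bound, the 5 vertices {0, 2, 3, 6, 9} are pairwise adjacent, and any tree decomposition puts a clique entirely inside one bag — forcing width ≥ 4. Combining the bounds, tw(G) = 4.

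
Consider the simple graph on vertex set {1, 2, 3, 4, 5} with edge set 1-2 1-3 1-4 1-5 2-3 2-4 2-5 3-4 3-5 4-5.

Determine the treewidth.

A width-4 tree decomposition is:
Bags: B1 = {1, 2, 3, 4, 5}
Tree: (single bag)
With just one bag of size 5, the width is 5 − 1 = 4, so tw(G) ≤ 4. On the other hand G contains the 5-clique {1, 2, 3, 4, 5}. A clique must lie in a single bag of any decomposition, so no decomposition can have width below 4. Combining the bounds, tw(G) = 4.

4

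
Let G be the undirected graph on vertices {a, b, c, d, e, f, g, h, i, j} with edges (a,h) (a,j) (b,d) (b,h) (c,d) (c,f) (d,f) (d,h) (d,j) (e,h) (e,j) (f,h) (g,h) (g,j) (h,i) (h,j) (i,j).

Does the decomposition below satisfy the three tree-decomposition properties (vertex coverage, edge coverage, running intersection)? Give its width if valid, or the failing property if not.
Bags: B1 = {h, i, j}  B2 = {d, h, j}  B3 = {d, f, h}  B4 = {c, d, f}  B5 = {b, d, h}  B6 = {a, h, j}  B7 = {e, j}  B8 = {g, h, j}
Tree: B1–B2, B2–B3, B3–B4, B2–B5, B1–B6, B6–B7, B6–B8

No — edge (h,e) lies in no bag.

A tree decomposition must satisfy three properties: every vertex lies in some bag; for every edge, both endpoints lie together in some bag; and for every vertex, the bags containing it form a connected subtree. Here edge (h,e) lies in no bag, so the decomposition is invalid.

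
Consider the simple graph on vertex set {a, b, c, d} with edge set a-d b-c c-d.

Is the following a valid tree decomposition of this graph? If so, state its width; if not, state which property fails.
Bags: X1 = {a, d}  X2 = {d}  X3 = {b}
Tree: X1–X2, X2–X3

No — vertex c appears in no bag.

A tree decomposition must satisfy three properties: every vertex lies in some bag; for every edge, both endpoints lie together in some bag; and for every vertex, the bags containing it form a connected subtree. Here vertex c appears in no bag, so the decomposition is invalid.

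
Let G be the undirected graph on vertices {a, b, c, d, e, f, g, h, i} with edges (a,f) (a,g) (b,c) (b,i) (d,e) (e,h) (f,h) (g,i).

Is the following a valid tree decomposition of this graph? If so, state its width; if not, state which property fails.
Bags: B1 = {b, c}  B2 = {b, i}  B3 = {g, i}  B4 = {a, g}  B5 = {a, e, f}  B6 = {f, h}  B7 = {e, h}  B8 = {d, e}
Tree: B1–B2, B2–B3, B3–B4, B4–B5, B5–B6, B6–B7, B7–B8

A tree decomposition must satisfy three properties: every vertex lies in some bag; for every edge, both endpoints lie together in some bag; and for every vertex, the bags containing it form a connected subtree. Here bags containing vertex e are not connected in the tree, so the decomposition is invalid.

No — bags containing vertex e are not connected in the tree.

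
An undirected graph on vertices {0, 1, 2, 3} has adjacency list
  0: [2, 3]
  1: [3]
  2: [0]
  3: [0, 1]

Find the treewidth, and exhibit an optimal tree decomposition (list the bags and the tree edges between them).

Treewidth 1.
One optimal decomposition is:
Bags: B1 = {1, 3}  B2 = {0, 3}  B3 = {0, 2}
Tree: B1–B2, B2–B3

The largest bag has 2 vertices, giving width 1; this decomposition certifies tw(G) ≤ 1. G has an edge, so its treewidth is at least 1. Therefore the treewidth is 1.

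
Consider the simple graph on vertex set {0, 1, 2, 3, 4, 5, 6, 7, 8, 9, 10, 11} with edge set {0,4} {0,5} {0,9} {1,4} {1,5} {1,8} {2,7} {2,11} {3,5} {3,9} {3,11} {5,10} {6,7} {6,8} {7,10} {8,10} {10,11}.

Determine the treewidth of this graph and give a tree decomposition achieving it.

Treewidth 3.
One such decomposition:
Bags: B1 = {2, 6, 7, 8}  B2 = {2, 7, 8, 10}  B3 = {2, 8, 10, 11}  B4 = {1, 8, 10, 11}  B5 = {1, 5, 10, 11}  B6 = {1, 3, 5, 11}  B7 = {1, 3, 4, 5}  B8 = {0, 3, 4, 5}  B9 = {0, 3, 4, 9}
Tree: B1–B2, B2–B3, B3–B4, B4–B5, B5–B6, B6–B7, B7–B8, B8–B9

Each bag holds 4 vertices, so the decomposition has width 3, which upper-bounds the treewidth. For the lower bound: the 4 vertex sets {2,6,7}, {8}, {10}, {1,3,5,11} are disjoint, each induces a connected subgraph, and every pair is joined by at least one edge of G. Contracting each set to a single vertex therefore yields K_{4} as a minor, and since treewidth is minor-monotone, tw(G) ≥ tw(K_{4}) = 3. The upper and lower bounds meet at 3, so that is the treewidth.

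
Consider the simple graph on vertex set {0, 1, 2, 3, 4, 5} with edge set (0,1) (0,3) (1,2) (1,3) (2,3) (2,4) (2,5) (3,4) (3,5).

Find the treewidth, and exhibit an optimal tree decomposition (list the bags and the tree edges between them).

Each bag holds 3 vertices, so the decomposition has width 2, which upper-bounds the treewidth. Conversely, {0, 1, 3} is a clique of size 3, and the vertices of any clique must share a bag in every tree decomposition; so some bag has ≥ 3 vertices and tw(G) ≥ 2. The upper and lower bounds meet at 2, so that is the treewidth.

Treewidth 2.
One optimal decomposition is:
Bags: B1 = {2, 3, 5}  B2 = {1, 2, 3}  B3 = {0, 1, 3}  B4 = {2, 3, 4}
Tree: B1–B2, B2–B3, B1–B4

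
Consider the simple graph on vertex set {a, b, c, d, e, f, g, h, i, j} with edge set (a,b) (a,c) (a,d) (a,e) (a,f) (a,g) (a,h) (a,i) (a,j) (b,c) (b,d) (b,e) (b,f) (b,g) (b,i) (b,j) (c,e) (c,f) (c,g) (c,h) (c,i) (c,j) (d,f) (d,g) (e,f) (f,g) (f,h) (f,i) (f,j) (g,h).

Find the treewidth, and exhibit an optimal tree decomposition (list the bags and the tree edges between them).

Treewidth 4.
One optimal decomposition is:
Bags: B1 = {a, b, c, f, i}  B2 = {a, b, c, f, j}  B3 = {a, b, c, f, g}  B4 = {a, b, c, e, f}  B5 = {a, b, d, f, g}  B6 = {a, c, f, g, h}
Tree: B1–B2, B1–B3, B1–B4, B3–B5, B3–B6

The largest bag has 5 vertices, giving width 4; this decomposition certifies tw(G) ≤ 4. For the lower bound, the 5 vertices {a, c, f, g, h} are pairwise adjacent, and any tree decomposition puts a clique entirely inside one bag — forcing width ≥ 4. The upper and lower bounds meet at 4, so that is the treewidth.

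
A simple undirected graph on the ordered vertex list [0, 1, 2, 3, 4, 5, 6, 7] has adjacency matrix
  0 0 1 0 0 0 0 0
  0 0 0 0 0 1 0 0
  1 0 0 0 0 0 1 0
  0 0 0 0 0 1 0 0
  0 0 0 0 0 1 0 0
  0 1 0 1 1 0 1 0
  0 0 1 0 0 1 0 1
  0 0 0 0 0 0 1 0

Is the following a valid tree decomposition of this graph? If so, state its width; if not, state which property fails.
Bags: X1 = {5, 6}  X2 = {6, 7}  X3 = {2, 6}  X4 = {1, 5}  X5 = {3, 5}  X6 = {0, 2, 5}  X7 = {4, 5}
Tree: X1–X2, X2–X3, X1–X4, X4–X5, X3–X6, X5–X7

A tree decomposition must satisfy three properties: every vertex lies in some bag; for every edge, both endpoints lie together in some bag; and for every vertex, the bags containing it form a connected subtree. Here bags containing vertex 5 are not connected in the tree, so the decomposition is invalid.

No — bags containing vertex 5 are not connected in the tree.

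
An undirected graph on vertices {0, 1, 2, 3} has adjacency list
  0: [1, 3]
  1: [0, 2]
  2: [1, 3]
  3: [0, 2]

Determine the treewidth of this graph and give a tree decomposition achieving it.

The largest bag has 3 vertices, giving width 2; this decomposition certifies tw(G) ≤ 2. Since 1–2–3–0–1 is a cycle in G, G is not acyclic. Forests are exactly the graphs of treewidth ≤ 1, so tw(G) ≥ 2. Therefore the treewidth is 2.

Treewidth 2.
One such decomposition:
Bags: B1 = {1, 2, 3}  B2 = {0, 1, 3}
Tree: B1–B2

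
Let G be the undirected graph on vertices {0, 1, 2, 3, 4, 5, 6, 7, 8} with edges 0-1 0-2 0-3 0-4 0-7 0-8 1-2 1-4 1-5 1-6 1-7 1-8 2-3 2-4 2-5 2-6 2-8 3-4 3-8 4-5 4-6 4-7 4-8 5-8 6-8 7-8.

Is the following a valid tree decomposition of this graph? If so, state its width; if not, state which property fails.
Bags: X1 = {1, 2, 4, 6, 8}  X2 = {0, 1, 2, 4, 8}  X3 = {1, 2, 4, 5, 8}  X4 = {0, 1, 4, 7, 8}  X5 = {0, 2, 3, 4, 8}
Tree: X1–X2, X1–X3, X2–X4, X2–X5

Every vertex of G appears in some bag (union = {0, 1, 2, 3, 4, 5, 6, 7, 8}); every edge is covered by a bag; and for each vertex v the set of bags containing v is connected in the bag tree. The decomposition is therefore valid. The largest bag has 5 vertices, so the width is 4.

Yes; width 4.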